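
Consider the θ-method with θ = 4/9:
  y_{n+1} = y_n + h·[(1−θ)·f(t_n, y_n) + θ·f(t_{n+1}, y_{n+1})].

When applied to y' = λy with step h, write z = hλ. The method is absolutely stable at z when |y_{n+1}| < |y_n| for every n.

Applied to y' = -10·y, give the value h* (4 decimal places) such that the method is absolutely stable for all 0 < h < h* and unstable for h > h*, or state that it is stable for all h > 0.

On y'=λy, z=hλ:
  y_{n+1} = y_n + z·[5/9·y_n + 4/9·y_{n+1}] ⇒ (1 − 4/9z)y_{n+1} = (1 + 5/9z)y_n
  so R(z) = (1 + 5/9z)/(1 − 4/9z).

Solve |R(x)|<1 on ℝ⁻.
x=-1.38: |R|=0.1446
R=−1: 1+5/9x = −1+4/9x ⇒ -1/9x=2 ⇒ x=2/(-1/9)=-18.0000
Confirm numerically:
  x=-17.483: |R|=0.99345 <1
  x=-17.232: |R|=0.99014 <1
  x=-15.660: |R|=0.96734 <1
  x=-7.544: |R|=0.73310 <1
  x=-18.510: |R|=1.00614 >1
  x=-18.176: |R|=1.00215 >1
  x=-18.075: |R|=1.00092 >1
Stable set (-18.0000, 0).

(-18.0000,0); λ=-10 ⇒ h* = (18)/10 = 1.8000.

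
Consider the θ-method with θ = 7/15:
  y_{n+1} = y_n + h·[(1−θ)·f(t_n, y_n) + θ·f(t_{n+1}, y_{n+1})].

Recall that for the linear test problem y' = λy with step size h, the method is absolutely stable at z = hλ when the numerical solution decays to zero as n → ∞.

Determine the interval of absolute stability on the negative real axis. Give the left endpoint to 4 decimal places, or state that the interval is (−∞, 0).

z∈(-30.0000,0).

Test eqn y'=λy, z=hλ:
  y_{n+1} = y_n + z·[8/15·y_n + 7/15·y_{n+1}] ⇒ (1 − 7/15z)y_{n+1} = (1 + 8/15z)y_n
  ⇒ R(z) = (1 + 8/15z)/(1 − 7/15z).

Solve |R(x)|<1 on ℝ⁻.
x=-1.6: |R|=0.0840
R=−1: 1+8/15x = −1+7/15x ⇒ -1/15x=2 ⇒ x=2/(-1/15)=-30.0000
Confirm numerically:
  x=-29.210: |R|=0.99640 <1
  x=-26.400: |R|=0.98198 <1
  x=-18.104: |R|=0.91606 <1
  x=-30.492: |R|=1.00215 >1
  x=-30.366: |R|=1.00161 >1
  x=-30.114: |R|=1.00050 >1
So |R|<1 on (-30.0000, 0).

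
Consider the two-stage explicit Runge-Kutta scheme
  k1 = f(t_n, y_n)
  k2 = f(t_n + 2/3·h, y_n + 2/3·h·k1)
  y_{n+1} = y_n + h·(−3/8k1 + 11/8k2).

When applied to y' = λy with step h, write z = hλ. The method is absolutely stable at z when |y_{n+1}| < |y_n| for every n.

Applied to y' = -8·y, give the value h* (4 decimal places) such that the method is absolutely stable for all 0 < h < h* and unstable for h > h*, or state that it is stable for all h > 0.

Test eqn y'=λy, z=hλ:
  k1=λy_n ⇒ h·k1=z·y_n;  k2=λ(1+2/3z)y_n ⇒ h·k2=z(1+2/3z)y_n
  y_{n+1}/y_n = 1 − 3/8z + 11/8z(1+2/3z) = 1 + z + 11/12z²
  Hence R(z) = 1 + z + 11/12z².

Find x<0 with |R(x)|<1.
x=-1.41: |R|=1.4124
R=1: x+11/12x²=0 ⇒ x=−12/11=-1.0909; min R=1−1/(4·11/12)=0.7273>−1
Confirm numerically:
  x=-1.063: |R|=0.97280 <1
  x=-0.712: |R|=0.75270 <1
  x=-0.573: |R|=0.72797 <1
  x=-1.473: |R|=1.51592 >1
  x=-1.429: |R|=1.44287 >1
  x=-1.306: |R|=1.25750 >1
Interval (-1.0909, 0).

(-1.0909,0); λ=-8 ⇒ h* = (12/11)/8 = 0.1364.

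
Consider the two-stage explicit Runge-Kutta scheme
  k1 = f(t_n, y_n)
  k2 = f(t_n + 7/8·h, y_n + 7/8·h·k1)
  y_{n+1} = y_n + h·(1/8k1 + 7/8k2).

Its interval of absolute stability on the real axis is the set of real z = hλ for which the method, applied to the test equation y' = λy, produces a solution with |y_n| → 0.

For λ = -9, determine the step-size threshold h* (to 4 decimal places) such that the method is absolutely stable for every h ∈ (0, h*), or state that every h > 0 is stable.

(-1.3061,0); λ=-9 ⇒ h* = (64/49)/9 = 0.1451.

On y'=λy, z=hλ:
  k1=λy_n ⇒ h·k1=z·y_n;  k2=λ(1+7/8z)y_n ⇒ h·k2=z(1+7/8z)y_n
  y_{n+1}/y_n = 1 + 1/8z + 7/8z(1+7/8z) = 1 + z + 49/64z²
  Hence R(z) = 1 + z + 49/64z².

Find x<0 with |R(x)|<1.
x=-0.9: |R|=0.7202
R=1: x+49/64x²=0 ⇒ x=−64/49=-1.3061; min R=1−1/(4·49/64)=0.6735>−1
Confirm numerically:
  x=-0.890: |R|=0.71645 <1
  x=-0.712: |R|=0.67613 <1
  x=-0.585: |R|=0.67702 <1
  x=-1.861: |R|=1.79061 >1
  x=-1.736: |R|=1.57136 >1
  x=-1.652: |R|=1.43747 >1
Stable set (-1.3061, 0).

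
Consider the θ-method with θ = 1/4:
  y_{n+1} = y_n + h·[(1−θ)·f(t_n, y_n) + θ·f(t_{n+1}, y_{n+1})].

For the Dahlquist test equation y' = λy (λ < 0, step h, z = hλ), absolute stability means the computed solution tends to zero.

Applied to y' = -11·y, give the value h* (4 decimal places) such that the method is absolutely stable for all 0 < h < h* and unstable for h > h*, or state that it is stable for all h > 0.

On y'=λy, z=hλ:
  y_{n+1} = y_n + z·[3/4·y_n + 1/4·y_{n+1}] ⇒ (1 − 1/4z)y_{n+1} = (1 + 3/4z)y_n
  Hence R(z) = (1 + 3/4z)/(1 − 1/4z).

Find x<0 with |R(x)|<1.
x=-0.85: |R|=0.2990
R=−1: 1+3/4x = −1+1/4x ⇒ -1/2x=2 ⇒ x=2/(-1/2)=-4.0000
Confirm numerically:
  x=-3.839: |R|=0.95892 <1
  x=-3.708: |R|=0.92423 <1
  x=-2.269: |R|=0.44776 <1
  x=-4.508: |R|=1.11942 >1
  x=-4.132: |R|=1.03246 >1
Interval (-4.0000, 0).

(-4.0000,0); λ=-11 ⇒ h* = (4)/11 = 0.3636.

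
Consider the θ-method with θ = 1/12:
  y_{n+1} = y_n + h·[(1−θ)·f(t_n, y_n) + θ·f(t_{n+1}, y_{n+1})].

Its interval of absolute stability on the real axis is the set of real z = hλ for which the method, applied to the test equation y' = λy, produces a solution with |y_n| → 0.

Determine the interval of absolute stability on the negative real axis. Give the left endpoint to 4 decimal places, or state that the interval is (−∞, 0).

Test eqn y'=λy, z=hλ:
  y_{n+1} = y_n + z·[11/12·y_n + 1/12·y_{n+1}] ⇒ (1 − 1/12z)y_{n+1} = (1 + 11/12z)y_n
  so R(z) = (1 + 11/12z)/(1 − 1/12z).

Need |R(x)|<1, x<0.
x=-1.05: |R|=0.0345
R=−1: 1+11/12x = −1+1/12x ⇒ -5/6x=2 ⇒ x=2/(-5/6)=-2.4000
Confirm numerically:
  x=-2.379: |R|=0.98540 <1
  x=-2.013: |R|=0.72383 <1
  x=-1.339: |R|=0.20459 <1
  x=-2.734: |R|=1.22669 >1
  x=-2.647: |R|=1.16864 >1
  x=-2.525: |R|=1.08606 >1
So |R|<1 on (-2.4000, 0).

z∈(-2.4000,0).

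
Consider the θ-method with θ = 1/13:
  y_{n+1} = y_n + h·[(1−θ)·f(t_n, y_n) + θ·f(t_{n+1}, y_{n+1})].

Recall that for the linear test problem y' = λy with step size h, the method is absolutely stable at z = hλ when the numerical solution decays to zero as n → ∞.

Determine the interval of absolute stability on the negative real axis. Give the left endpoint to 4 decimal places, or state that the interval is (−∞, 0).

Set f=λy, z=hλ:
  y_{n+1} = y_n + z·[12/13·y_n + 1/13·y_{n+1}] ⇒ (1 − 1/13z)y_{n+1} = (1 + 12/13z)y_n
  so R(z) = (1 + 12/13z)/(1 − 1/13z).

Need |R(x)|<1, x<0.
x=-0.37: |R|=0.6402
R=−1: 1+12/13x = −1+1/13x ⇒ -11/13x=2 ⇒ x=2/(-11/13)=-2.3636
Confirm numerically:
  x=-1.786: |R|=0.57027 <1
  x=-1.735: |R|=0.53071 <1
  x=-1.697: |R|=0.50105 <1
  x=-1.063: |R|=0.01735 <1
  x=-2.587: |R|=1.15763 >1
  x=-2.505: |R|=1.10029 >1
So |R|<1 on (-2.3636, 0).

z∈(-2.3636,0).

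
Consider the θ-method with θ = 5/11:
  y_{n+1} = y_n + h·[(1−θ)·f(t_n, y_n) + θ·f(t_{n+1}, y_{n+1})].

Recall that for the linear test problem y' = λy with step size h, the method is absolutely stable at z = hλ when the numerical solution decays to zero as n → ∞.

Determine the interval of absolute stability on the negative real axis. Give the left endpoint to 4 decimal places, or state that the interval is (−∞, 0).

With y'=λy (z=hλ):
  y_{n+1} = y_n + z·[6/11·y_n + 5/11·y_{n+1}] ⇒ (1 − 5/11z)y_{n+1} = (1 + 6/11z)y_n
  so R(z) = (1 + 6/11z)/(1 − 5/11z).

Need |R(x)|<1, x<0.
x=-1.44: |R|=0.1297
R=−1: 1+6/11x = −1+5/11x ⇒ -1/11x=2 ⇒ x=2/(-1/11)=-22.0000
Confirm numerically:
  x=-21.242: |R|=0.99353 <1
  x=-21.073: |R|=0.99203 <1
  x=-16.357: |R|=0.93918 <1
  x=-9.507: |R|=0.78657 <1
  x=-22.577: |R|=1.00466 >1
  x=-22.420: |R|=1.00341 >1
Interval (-22.0000, 0).

z∈(-22.0000,0).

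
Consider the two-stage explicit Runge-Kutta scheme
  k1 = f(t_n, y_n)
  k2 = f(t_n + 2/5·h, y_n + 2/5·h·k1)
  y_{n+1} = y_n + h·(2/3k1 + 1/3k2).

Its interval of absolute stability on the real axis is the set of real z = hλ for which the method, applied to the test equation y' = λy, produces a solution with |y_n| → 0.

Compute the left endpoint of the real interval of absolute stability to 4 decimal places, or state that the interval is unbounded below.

Test eqn y'=λy, z=hλ:
  k1=λy_n ⇒ h·k1=z·y_n;  k2=λ(1+2/5z)y_n ⇒ h·k2=z(1+2/5z)y_n
  y_{n+1}/y_n = 1 + 2/3z + 1/3z(1+2/5z) = 1 + z + 2/15z²
  so R(z) = 1 + z + 2/15z².

Need |R(x)|<1, x<0.
x=-0.95: |R|=0.1703
R=1: x+2/15x²=0 ⇒ x=−15/2=-7.5000; min R=1−1/(4·2/15)=-0.8750>−1
Confirm numerically:
  x=-7.025: |R|=0.55508 <1
  x=-5.303: |R|=0.55343 <1
  x=-3.117: |R|=0.82157 <1
  x=-7.684: |R|=1.18851 >1
  x=-7.609: |R|=1.11058 >1
Stable set (-7.5000, 0).

left endpoint -7.5000.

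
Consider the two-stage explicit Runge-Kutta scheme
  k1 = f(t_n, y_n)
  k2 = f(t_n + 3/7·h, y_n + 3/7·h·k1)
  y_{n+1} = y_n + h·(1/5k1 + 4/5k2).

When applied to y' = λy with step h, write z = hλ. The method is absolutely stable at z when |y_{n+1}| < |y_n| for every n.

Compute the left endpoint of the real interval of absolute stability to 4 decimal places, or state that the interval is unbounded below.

Test eqn y'=λy, z=hλ:
  k1=λy_n ⇒ h·k1=z·y_n;  k2=λ(1+3/7z)y_n ⇒ h·k2=z(1+3/7z)y_n
  y_{n+1}/y_n = 1 + 1/5z + 4/5z(1+3/7z) = 1 + z + 12/35z²
  so R(z) = 1 + z + 12/35z².

Find x<0 with |R(x)|<1.
x=-1.45: |R|=0.2709
R=1: x+12/35x²=0 ⇒ x=−35/12=-2.9167; min R=1−1/(4·12/35)=0.2708>−1
Confirm numerically:
  x=-2.238: |R|=0.47925 <1
  x=-2.228: |R|=0.47394 <1
  x=-1.285: |R|=0.28113 <1
  x=-1.258: |R|=0.28459 <1
  x=-3.442: |R|=1.61995 >1
  x=-2.950: |R|=1.03371 >1
So |R|<1 on (-2.9167, 0).

z* = -2.9167.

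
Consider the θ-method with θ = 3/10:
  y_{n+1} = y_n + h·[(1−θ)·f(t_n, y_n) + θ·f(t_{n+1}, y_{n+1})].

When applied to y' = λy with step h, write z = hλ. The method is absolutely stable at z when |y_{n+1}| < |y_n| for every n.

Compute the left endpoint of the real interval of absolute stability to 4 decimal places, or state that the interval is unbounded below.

z* = -5.0000.

Set f=λy, z=hλ:
  y_{n+1} = y_n + z·[7/10·y_n + 3/10·y_{n+1}] ⇒ (1 − 3/10z)y_{n+1} = (1 + 7/10z)y_n
  R(z) = (1 + 7/10z)/(1 − 3/10z).

Find x<0 with |R(x)|<1.
x=-1.36: |R|=0.0341
R=−1: 1+7/10x = −1+3/10x ⇒ -2/5x=2 ⇒ x=2/(-2/5)=-5.0000
Confirm numerically:
  x=-4.624: |R|=0.93700 <1
  x=-4.524: |R|=0.91923 <1
  x=-4.212: |R|=0.86075 <1
  x=-2.652: |R|=0.47694 <1
  x=-5.494: |R|=1.07462 >1
  x=-5.490: |R|=1.07405 >1
  x=-5.314: |R|=1.04842 >1
So |R|<1 on (-5.0000, 0).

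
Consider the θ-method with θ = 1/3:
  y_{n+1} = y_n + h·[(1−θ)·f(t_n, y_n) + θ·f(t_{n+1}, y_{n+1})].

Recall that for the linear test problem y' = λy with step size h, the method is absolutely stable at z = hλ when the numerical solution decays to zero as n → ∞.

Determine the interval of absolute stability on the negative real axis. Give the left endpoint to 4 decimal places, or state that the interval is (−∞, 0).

(-6.0000, 0).

On y'=λy, z=hλ:
  y_{n+1} = y_n + z·[2/3·y_n + 1/3·y_{n+1}] ⇒ (1 − 1/3z)y_{n+1} = (1 + 2/3z)y_n
  R(z) = (1 + 2/3z)/(1 − 1/3z).

Boundary: |R(x)|=1, x<0.
x=-0.91: |R|=0.3018
R=−1: 1+2/3x = −1+1/3x ⇒ -1/3x=2 ⇒ x=2/(-1/3)=-6.0000
Confirm numerically:
  x=-5.719: |R|=0.96777 <1
  x=-3.252: |R|=0.56046 <1
  x=-2.693: |R|=0.41911 <1
  x=-6.593: |R|=1.06182 >1
  x=-6.047: |R|=1.00520 >1
Stable set (-6.0000, 0).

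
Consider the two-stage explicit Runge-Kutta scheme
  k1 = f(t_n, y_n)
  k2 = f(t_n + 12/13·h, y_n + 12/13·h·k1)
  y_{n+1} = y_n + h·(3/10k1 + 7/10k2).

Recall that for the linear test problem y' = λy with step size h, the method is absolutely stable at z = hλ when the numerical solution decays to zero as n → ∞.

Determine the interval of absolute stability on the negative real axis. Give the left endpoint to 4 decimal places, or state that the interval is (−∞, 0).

(-1.5476, 0).

With y'=λy (z=hλ):
  k1=λy_n ⇒ h·k1=z·y_n;  k2=λ(1+12/13z)y_n ⇒ h·k2=z(1+12/13z)y_n
  y_{n+1}/y_n = 1 + 3/10z + 7/10z(1+12/13z) = 1 + z + 42/65z²
  R(z) = 1 + z + 42/65z².

Boundary: |R(x)|=1, x<0.
x=-1.18: |R|=0.7197
R=1: x+42/65x²=0 ⇒ x=−65/42=-1.5476; min R=1−1/(4·42/65)=0.6131>−1
Confirm numerically:
  x=-1.081: |R|=0.67407 <1
  x=-0.690: |R|=0.61763 <1
  x=-0.684: |R|=0.61831 <1
  x=-0.653: |R|=0.62253 <1
  x=-2.072: |R|=1.70206 >1
  x=-1.580: |R|=1.03306 >1
Stable set (-1.5476, 0).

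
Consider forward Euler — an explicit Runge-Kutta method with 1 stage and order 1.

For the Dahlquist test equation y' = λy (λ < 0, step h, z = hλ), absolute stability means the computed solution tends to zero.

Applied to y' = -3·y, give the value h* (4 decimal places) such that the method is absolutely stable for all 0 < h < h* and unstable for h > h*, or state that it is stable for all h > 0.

(-2.0000,0); λ=-3 ⇒ h* = 0.6667.

Set f=λy, z=hλ:
  order 1, 1-stage ⇒ R(z)=1+z
  (e.g. R(-0.53)=0.47000, |R|=0.47000)

Solve |R(x)|<1 on ℝ⁻.
x=-0.53: |R|=0.4700
|R(-2.22)|=1.2200 |R(-2.11)|=1.1100 |R(-0.73)|=0.2700
Bisect:
  x_lo=-2.6607 |R|=1.6607  x_hi=-0.2726 |R|=0.7274
  mid=-1.46660 |R|=0.46660 →hi
  mid=-2.06363 |R|=1.06363 →lo
  mid=-1.76512 |R|=0.76512 →hi
  mid=-1.91437 |R|=0.91437 →hi
  mid=-1.98900 |R|=0.98900 →hi
  mid=-2.02632 |R|=1.02632 →lo
  mid=-2.00766 |R|=1.00766 →lo
  mid=-1.99833 |R|=0.99833 →hi
  mid=-2.00299 |R|=1.00299 →lo
  mid=-2.00066 |R|=1.00066 →lo
  ...
  [-2.00008,-1.99993] ⇒ x*=-2.0000
Stable set (-2.0000, 0).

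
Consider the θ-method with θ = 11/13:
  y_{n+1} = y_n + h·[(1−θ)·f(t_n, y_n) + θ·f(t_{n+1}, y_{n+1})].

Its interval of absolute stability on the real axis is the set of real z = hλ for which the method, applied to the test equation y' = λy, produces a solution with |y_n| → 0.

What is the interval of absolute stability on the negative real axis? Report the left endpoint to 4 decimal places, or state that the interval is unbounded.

Test eqn y'=λy, z=hλ:
  y_{n+1} = y_n + z·[2/13·y_n + 11/13·y_{n+1}] ⇒ (1 − 11/13z)y_{n+1} = (1 + 2/13z)y_n
  so R(z) = (1 + 2/13z)/(1 − 11/13z).

Find x<0 with |R(x)|<1.
x=-0.86: |R|=0.5022
x=-2: |R|=0.2571
x=-10: |R|=0.0569
x=-100: |R|=0.1680
θ=11/13≥1/2 ⇒ |1+2/13x|<|1−11/13x| ∀x<0 ⇒ interval (−∞,0).

(−∞, 0) — no finite endpoint.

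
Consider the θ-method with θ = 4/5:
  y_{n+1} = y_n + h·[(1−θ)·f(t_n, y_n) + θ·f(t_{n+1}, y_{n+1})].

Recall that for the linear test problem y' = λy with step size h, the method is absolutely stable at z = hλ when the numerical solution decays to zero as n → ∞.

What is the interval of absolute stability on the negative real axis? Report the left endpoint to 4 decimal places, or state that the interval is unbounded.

unbounded; (−∞, 0).

With y'=λy (z=hλ):
  y_{n+1} = y_n + z·[1/5·y_n + 4/5·y_{n+1}] ⇒ (1 − 4/5z)y_{n+1} = (1 + 1/5z)y_n
  so R(z) = (1 + 1/5z)/(1 − 4/5z).

Boundary: |R(x)|=1, x<0.
x=-0.88: |R|=0.4836
x=-2: |R|=0.2308
x=-10: |R|=0.1111
x=-100: |R|=0.2346
θ=4/5≥1/2 ⇒ |1+1/5x|<|1−4/5x| ∀x<0 ⇒ unbounded interval.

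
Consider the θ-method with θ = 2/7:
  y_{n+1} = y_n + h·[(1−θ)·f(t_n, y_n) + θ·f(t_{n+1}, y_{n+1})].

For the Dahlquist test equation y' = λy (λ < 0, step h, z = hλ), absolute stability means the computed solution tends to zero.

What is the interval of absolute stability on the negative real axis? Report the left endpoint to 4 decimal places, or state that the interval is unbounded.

Test eqn y'=λy, z=hλ:
  y_{n+1} = y_n + z·[5/7·y_n + 2/7·y_{n+1}] ⇒ (1 − 2/7z)y_{n+1} = (1 + 5/7z)y_n
  ⇒ R(z) = (1 + 5/7z)/(1 − 2/7z).

Need |R(x)|<1, x<0.
x=-1.67: |R|=0.1306
R=−1: 1+5/7x = −1+2/7x ⇒ -3/7x=2 ⇒ x=2/(-3/7)=-4.6667
Confirm numerically:
  x=-3.748: |R|=0.80988 <1
  x=-2.982: |R|=0.61015 <1
  x=-2.622: |R|=0.49902 <1
  x=-4.880: |R|=1.03819 >1
  x=-4.817: |R|=1.02711 >1
  x=-4.719: |R|=1.00955 >1
Interval (-4.6667, 0).

z∈(-4.6667,0).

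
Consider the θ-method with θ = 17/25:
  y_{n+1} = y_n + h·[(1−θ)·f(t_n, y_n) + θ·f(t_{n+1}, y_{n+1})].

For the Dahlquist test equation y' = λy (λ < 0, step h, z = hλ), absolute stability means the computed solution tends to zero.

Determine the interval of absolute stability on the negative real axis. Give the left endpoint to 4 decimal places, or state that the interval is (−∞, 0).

On y'=λy, z=hλ:
  y_{n+1} = y_n + z·[8/25·y_n + 17/25·y_{n+1}] ⇒ (1 − 17/25z)y_{n+1} = (1 + 8/25z)y_n
  ⇒ R(z) = (1 + 8/25z)/(1 − 17/25z).

Need |R(x)|<1, x<0.
x=-1.46: |R|=0.2674
x=-2: |R|=0.1525
x=-10: |R|=0.2821
x=-100: |R|=0.4493
θ=17/25≥1/2 ⇒ |1+8/25x|<|1−17/25x| ∀x<0 ⇒ stable on all of ℝ⁻.

unbounded; (−∞, 0).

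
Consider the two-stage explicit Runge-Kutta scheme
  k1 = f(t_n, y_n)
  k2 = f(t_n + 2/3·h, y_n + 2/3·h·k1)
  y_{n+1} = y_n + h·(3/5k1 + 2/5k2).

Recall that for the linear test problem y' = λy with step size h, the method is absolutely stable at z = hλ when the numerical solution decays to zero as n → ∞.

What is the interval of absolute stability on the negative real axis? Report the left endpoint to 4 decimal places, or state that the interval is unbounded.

(-3.7500, 0).

Set f=λy, z=hλ:
  k1=λy_n ⇒ h·k1=z·y_n;  k2=λ(1+2/3z)y_n ⇒ h·k2=z(1+2/3z)y_n
  y_{n+1}/y_n = 1 + 3/5z + 2/5z(1+2/3z) = 1 + z + 4/15z²
  ⇒ R(z) = 1 + z + 4/15z².

Solve |R(x)|<1 on ℝ⁻.
x=-1.08: |R|=0.2310
R=1: x+4/15x²=0 ⇒ x=−15/4=-3.7500; min R=1−1/(4·4/15)=0.0625>−1
Confirm numerically:
  x=-3.434: |R|=0.71063 <1
  x=-3.166: |R|=0.50695 <1
  x=-2.482: |R|=0.16075 <1
  x=-1.782: |R|=0.06481 <1
  x=-4.250: |R|=1.56667 >1
  x=-4.189: |R|=1.49039 >1
So |R|<1 on (-3.7500, 0).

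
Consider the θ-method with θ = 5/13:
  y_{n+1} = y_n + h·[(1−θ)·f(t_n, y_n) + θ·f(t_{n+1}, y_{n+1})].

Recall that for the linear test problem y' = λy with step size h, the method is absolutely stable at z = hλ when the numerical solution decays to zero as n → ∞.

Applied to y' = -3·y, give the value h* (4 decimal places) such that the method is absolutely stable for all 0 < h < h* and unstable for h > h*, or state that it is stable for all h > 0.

Set f=λy, z=hλ:
  y_{n+1} = y_n + z·[8/13·y_n + 5/13·y_{n+1}] ⇒ (1 − 5/13z)y_{n+1} = (1 + 8/13z)y_n
  R(z) = (1 + 8/13z)/(1 − 5/13z).

Solve |R(x)|<1 on ℝ⁻.
x=-1.63: |R|=0.0019
R=−1: 1+8/13x = −1+5/13x ⇒ -3/13x=2 ⇒ x=2/(-3/13)=-8.6667
Confirm numerically:
  x=-8.078: |R|=0.96692 <1
  x=-5.553: |R|=0.77086 <1
  x=-4.258: |R|=0.61429 <1
  x=-3.896: |R|=0.55936 <1
  x=-9.234: |R|=1.02876 >1
  x=-9.044: |R|=1.01944 >1
  x=-9.040: |R|=1.01924 >1
So |R|<1 on (-8.6667, 0).

(-8.6667,0); λ=-3 ⇒ h* = (26/3)/3 = 2.8889.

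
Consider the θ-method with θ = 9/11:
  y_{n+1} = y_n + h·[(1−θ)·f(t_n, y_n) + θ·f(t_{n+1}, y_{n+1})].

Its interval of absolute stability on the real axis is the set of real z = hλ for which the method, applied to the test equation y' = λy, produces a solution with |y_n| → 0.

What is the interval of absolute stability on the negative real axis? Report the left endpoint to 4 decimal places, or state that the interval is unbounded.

interval (−∞, 0).

On y'=λy, z=hλ:
  y_{n+1} = y_n + z·[2/11·y_n + 9/11·y_{n+1}] ⇒ (1 − 9/11z)y_{n+1} = (1 + 2/11z)y_n
  so R(z) = (1 + 2/11z)/(1 − 9/11z).

Solve |R(x)|<1 on ℝ⁻.
x=-0.69: |R|=0.5590
x=-2: |R|=0.2414
x=-10: |R|=0.0891
x=-100: |R|=0.2075
θ=9/11≥1/2 ⇒ |1+2/11x|<|1−9/11x| ∀x<0 ⇒ unbounded interval.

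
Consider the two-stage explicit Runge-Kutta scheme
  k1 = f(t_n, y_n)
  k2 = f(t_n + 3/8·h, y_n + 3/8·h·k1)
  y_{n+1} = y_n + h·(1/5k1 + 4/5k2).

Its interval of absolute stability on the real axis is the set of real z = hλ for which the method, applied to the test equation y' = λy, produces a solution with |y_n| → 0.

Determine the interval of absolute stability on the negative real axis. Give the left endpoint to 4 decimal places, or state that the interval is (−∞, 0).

(-3.3333, 0).

Set f=λy, z=hλ:
  k1=λy_n ⇒ h·k1=z·y_n;  k2=λ(1+3/8z)y_n ⇒ h·k2=z(1+3/8z)y_n
  y_{n+1}/y_n = 1 + 1/5z + 4/5z(1+3/8z) = 1 + z + 3/10z²
  R(z) = 1 + z + 3/10z².

Boundary: |R(x)|=1, x<0.
x=-0.41: |R|=0.6404
R=1: x+3/10x²=0 ⇒ x=−10/3=-3.3333; min R=1−1/(4·3/10)=0.1667>−1
Confirm numerically:
  x=-1.795: |R|=0.17161 <1
  x=-1.738: |R|=0.16819 <1
  x=-1.413: |R|=0.18597 <1
  x=-1.366: |R|=0.19379 <1
  x=-3.780: |R|=1.50652 >1
  x=-3.725: |R|=1.43769 >1
  x=-3.537: |R|=1.21611 >1
Interval (-3.3333, 0).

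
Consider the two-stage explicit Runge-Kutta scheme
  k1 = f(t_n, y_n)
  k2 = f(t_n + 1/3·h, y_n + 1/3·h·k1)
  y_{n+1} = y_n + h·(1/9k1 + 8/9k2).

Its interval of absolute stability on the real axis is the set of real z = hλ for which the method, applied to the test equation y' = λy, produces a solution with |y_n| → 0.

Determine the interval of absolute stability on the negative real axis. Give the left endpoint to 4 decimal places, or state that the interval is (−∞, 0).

Set f=λy, z=hλ:
  k1=λy_n ⇒ h·k1=z·y_n;  k2=λ(1+1/3z)y_n ⇒ h·k2=z(1+1/3z)y_n
  y_{n+1}/y_n = 1 + 1/9z + 8/9z(1+1/3z) = 1 + z + 8/27z²
  ⇒ R(z) = 1 + z + 8/27z².

Find x<0 with |R(x)|<1.
x=-0.78: |R|=0.4003
R=1: x+8/27x²=0 ⇒ x=−27/8=-3.3750; min R=1−1/(4·8/27)=0.1562>−1
Confirm numerically:
  x=-2.957: |R|=0.63377 <1
  x=-2.879: |R|=0.57689 <1
  x=-2.713: |R|=0.46785 <1
  x=-2.255: |R|=0.25167 <1
  x=-3.938: |R|=1.65692 >1
  x=-3.750: |R|=1.41667 >1
  x=-3.553: |R|=1.18739 >1
Interval (-3.3750, 0).

z∈(-3.3750,0).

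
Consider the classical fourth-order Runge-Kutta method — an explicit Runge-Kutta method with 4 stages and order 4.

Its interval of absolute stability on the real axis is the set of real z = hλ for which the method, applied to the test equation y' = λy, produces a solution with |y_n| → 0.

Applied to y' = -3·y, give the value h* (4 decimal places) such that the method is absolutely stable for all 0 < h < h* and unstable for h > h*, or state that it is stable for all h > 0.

Set f=λy, z=hλ:
  order 4, 4-stage ⇒ R(z)=1+z+z^2/2+z^3/6+z^4/24
  (e.g. R(-1.59)=0.27041, |R|=0.27041)

Find x<0 with |R(x)|<1.
x=-1.59: |R|=0.2704
|R(-2.74)|=0.9338 |R(-1.56)|=0.2708 |R(-0.99)|=0.3784
Bisect:
  x_lo=-3.6541 |R|=3.3191  x_hi=-0.1495 |R|=0.8611
  mid=-1.90183 |R|=0.30527 →hi
  mid=-2.77798 |R|=0.98903 →hi
  mid=-3.21606 |R|=1.86891 →lo
  mid=-2.99702 |R|=1.36905 →lo
  mid=-2.88750 |R|=1.16535 →lo
  mid=-2.83274 |R|=1.07392 →lo
  mid=-2.80536 |R|=1.03068 →lo
  mid=-2.79167 |R|=1.00966 →lo
  mid=-2.78482 |R|=0.99929 →hi
  ...
  [-2.78547,-2.78525] ⇒ x*=-2.7853
Stable set (-2.7853, 0).

(-2.7853,0); λ=-3 ⇒ h* = 0.9284.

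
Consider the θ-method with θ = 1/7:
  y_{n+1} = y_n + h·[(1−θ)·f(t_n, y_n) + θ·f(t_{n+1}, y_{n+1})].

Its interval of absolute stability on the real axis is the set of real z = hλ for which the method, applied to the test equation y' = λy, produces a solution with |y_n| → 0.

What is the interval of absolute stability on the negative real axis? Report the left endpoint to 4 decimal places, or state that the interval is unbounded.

z∈(-2.8000,0).

Set f=λy, z=hλ:
  y_{n+1} = y_n + z·[6/7·y_n + 1/7·y_{n+1}] ⇒ (1 − 1/7z)y_{n+1} = (1 + 6/7z)y_n
  ⇒ R(z) = (1 + 6/7z)/(1 − 1/7z).

Solve |R(x)|<1 on ℝ⁻.
x=-0.34: |R|=0.6757
R=−1: 1+6/7x = −1+1/7x ⇒ -5/7x=2 ⇒ x=2/(-5/7)=-2.8000
Confirm numerically:
  x=-2.261: |R|=0.70899 <1
  x=-2.186: |R|=0.66580 <1
  x=-1.124: |R|=0.03151 <1
  x=-3.226: |R|=1.20829 >1
  x=-3.165: |R|=1.17954 >1
Interval (-2.8000, 0).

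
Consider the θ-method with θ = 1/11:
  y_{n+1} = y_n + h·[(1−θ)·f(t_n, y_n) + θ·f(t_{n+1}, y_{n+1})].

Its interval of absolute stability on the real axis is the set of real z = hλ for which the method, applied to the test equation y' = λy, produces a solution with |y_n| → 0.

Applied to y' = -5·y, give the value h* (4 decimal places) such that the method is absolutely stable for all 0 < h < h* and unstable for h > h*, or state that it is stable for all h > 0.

On y'=λy, z=hλ:
  y_{n+1} = y_n + z·[10/11·y_n + 1/11·y_{n+1}] ⇒ (1 − 1/11z)y_{n+1} = (1 + 10/11z)y_n
  so R(z) = (1 + 10/11z)/(1 − 1/11z).

Find x<0 with |R(x)|<1.
x=-0.42: |R|=0.5954
R=−1: 1+10/11x = −1+1/11x ⇒ -9/11x=2 ⇒ x=2/(-9/11)=-2.4444
Confirm numerically:
  x=-2.286: |R|=0.89267 <1
  x=-2.183: |R|=0.82151 <1
  x=-1.388: |R|=0.23248 <1
  x=-1.364: |R|=0.21352 <1
  x=-2.907: |R|=1.29935 >1
  x=-2.768: |R|=1.21150 >1
  x=-2.584: |R|=1.09246 >1
Interval (-2.4444, 0).

(-2.4444,0); λ=-5 ⇒ h* = (22/9)/5 = 0.4889.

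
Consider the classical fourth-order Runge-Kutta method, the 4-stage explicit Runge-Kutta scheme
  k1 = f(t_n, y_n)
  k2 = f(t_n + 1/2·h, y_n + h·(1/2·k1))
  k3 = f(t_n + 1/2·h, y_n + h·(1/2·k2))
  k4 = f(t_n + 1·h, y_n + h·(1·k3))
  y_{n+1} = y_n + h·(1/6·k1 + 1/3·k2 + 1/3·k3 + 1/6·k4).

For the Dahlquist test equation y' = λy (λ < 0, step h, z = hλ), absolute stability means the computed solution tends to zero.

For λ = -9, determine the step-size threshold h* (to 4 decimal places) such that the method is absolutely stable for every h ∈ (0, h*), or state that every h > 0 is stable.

(-2.7853,0); λ=-9 ⇒ h* = 0.3095.

Set f=λy, z=hλ:
  order 4, 4-stage ⇒ R(z)=1+z+z^2/2+z^3/6+z^4/24
  (e.g. R(-1.4)=0.28273, |R|=0.28273)

Solve |R(x)|<1 on ℝ⁻.
x=-1.4: |R|=0.2827
|R(-2.11)|=0.3763 |R(-0.99)|=0.3784 |R(-0.78)|=0.4605
Bisect:
  x_lo=-3.5156 |R|=2.7873  x_hi=-0.1720 |R|=0.8420
  mid=-1.84383 |R|=0.29286 →hi
  mid=-2.67973 |R|=0.85217 →hi
  mid=-3.09768 |R|=1.58261 →lo
  mid=-2.88871 |R|=1.16745 →lo
  mid=-2.78422 |R|=0.99838 →hi
  mid=-2.83646 |R|=1.07993 →lo
  mid=-2.81034 |R|=1.03843 →lo
  ...
  [-2.78544,-2.78524] ⇒ x*=-2.7853
So |R|<1 on (-2.7853, 0).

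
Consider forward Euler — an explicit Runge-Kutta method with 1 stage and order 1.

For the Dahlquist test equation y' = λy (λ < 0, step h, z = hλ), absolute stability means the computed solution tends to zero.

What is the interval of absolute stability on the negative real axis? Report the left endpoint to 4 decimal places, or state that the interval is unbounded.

Test eqn y'=λy, z=hλ:
  order 1, 1-stage ⇒ R(z)=1+z
  (e.g. R(-1.42)=-0.42000, |R|=0.42000)

Boundary: |R(x)|=1, x<0.
x=-1.42: |R|=0.4200
|R(-1.04)|=0.0400 |R(-0.85)|=0.1500 |R(-0.75)|=0.2500
Bisect:
  x_lo=-2.4954 |R|=1.4954  x_hi=-0.2071 |R|=0.7929
  mid=-1.35127 |R|=0.35127 →hi
  mid=-1.92333 |R|=0.92333 →hi
  mid=-2.20936 |R|=1.20936 →lo
  mid=-2.06634 |R|=1.06634 →lo
  mid=-1.99484 |R|=0.99484 →hi
  mid=-2.03059 |R|=1.03059 →lo
  mid=-2.01271 |R|=1.01271 →lo
  ...
  [-2.00000,-1.99986] ⇒ x*=-2.0000
So |R|<1 on (-2.0000, 0).

z∈(-2.0000,0).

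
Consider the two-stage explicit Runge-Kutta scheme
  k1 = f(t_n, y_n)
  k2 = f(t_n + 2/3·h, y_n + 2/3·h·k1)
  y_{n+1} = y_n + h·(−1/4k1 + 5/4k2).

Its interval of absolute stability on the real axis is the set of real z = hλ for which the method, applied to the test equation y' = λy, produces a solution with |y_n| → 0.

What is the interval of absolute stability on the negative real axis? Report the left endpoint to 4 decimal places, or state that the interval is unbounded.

With y'=λy (z=hλ):
  k1=λy_n ⇒ h·k1=z·y_n;  k2=λ(1+2/3z)y_n ⇒ h·k2=z(1+2/3z)y_n
  y_{n+1}/y_n = 1 − 1/4z + 5/4z(1+2/3z) = 1 + z + 5/6z²
  so R(z) = 1 + z + 5/6z².

Find x<0 with |R(x)|<1.
x=-0.78: |R|=0.7270
R=1: x+5/6x²=0 ⇒ x=−6/5=-1.2000; min R=1−1/(4·5/6)=0.7000>−1
Confirm numerically:
  x=-1.085: |R|=0.89602 <1
  x=-0.946: |R|=0.79976 <1
  x=-0.941: |R|=0.79690 <1
  x=-0.845: |R|=0.75002 <1
  x=-1.361: |R|=1.18260 >1
  x=-1.331: |R|=1.14530 >1
Stable set (-1.2000, 0).

z∈(-1.2000,0).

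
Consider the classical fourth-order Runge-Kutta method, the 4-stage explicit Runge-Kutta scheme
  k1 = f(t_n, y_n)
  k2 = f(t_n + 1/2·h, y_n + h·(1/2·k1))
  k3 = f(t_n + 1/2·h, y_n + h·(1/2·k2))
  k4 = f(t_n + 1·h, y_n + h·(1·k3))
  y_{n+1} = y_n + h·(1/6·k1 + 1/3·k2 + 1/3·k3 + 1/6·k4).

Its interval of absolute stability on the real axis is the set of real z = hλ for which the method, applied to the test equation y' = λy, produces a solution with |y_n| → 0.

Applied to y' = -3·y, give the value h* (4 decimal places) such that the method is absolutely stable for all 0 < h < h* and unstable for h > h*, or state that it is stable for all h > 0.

With y'=λy (z=hλ):
  order 4, 4-stage ⇒ R(z)=1+z+z^2/2+z^3/6+z^4/24
  (e.g. R(-1.59)=0.27041, |R|=0.27041)

Solve |R(x)|<1 on ℝ⁻.
x=-1.59: |R|=0.2704
|R(-3.03)|=1.4361 |R(-2.65)|=0.8145 |R(-1.22)|=0.3139
Bisect:
  x_lo=-3.6045 |R|=3.1200  x_hi=-0.1741 |R|=0.8402
  mid=-1.88933 |R|=0.30235 →hi
  mid=-2.74692 |R|=0.94367 →hi
  mid=-3.17572 |R|=1.76688 →lo
  mid=-2.96132 |R|=1.29949 →lo
  mid=-2.85412 |R|=1.10882 →lo
  mid=-2.80052 |R|=1.02320 →lo
  mid=-2.77372 |R|=0.98269 →hi
  mid=-2.78712 |R|=1.00276 →lo
  mid=-2.78042 |R|=0.99268 →hi
  ...
  [-2.78545,-2.78524] ⇒ x*=-2.7853
Interval (-2.7853, 0).

(-2.7853,0); λ=-3 ⇒ h* = 0.9284.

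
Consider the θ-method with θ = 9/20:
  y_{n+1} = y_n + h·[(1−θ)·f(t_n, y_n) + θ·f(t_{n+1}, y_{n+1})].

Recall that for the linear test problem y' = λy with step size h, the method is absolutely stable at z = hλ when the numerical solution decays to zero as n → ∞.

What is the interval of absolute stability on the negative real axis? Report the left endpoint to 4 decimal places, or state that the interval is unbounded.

On y'=λy, z=hλ:
  y_{n+1} = y_n + z·[11/20·y_n + 9/20·y_{n+1}] ⇒ (1 − 9/20z)y_{n+1} = (1 + 11/20z)y_n
  ⇒ R(z) = (1 + 11/20z)/(1 − 9/20z).

Solve |R(x)|<1 on ℝ⁻.
x=-0.73: |R|=0.4505
R=−1: 1+11/20x = −1+9/20x ⇒ -1/10x=2 ⇒ x=2/(-1/10)=-20.0000
Confirm numerically:
  x=-18.041: |R|=0.97852 <1
  x=-17.315: |R|=0.96946 <1
  x=-14.031: |R|=0.91839 <1
  x=-20.561: |R|=1.00547 >1
  x=-20.438: |R|=1.00430 >1
  x=-20.426: |R|=1.00418 >1
So |R|<1 on (-20.0000, 0).

(-20.0000, 0).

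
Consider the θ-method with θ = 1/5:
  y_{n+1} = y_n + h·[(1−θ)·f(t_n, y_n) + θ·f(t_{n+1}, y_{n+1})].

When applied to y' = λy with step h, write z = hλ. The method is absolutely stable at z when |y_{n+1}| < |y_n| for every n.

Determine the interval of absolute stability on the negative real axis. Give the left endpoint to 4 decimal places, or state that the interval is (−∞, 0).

(-3.3333, 0).

Set f=λy, z=hλ:
  y_{n+1} = y_n + z·[4/5·y_n + 1/5·y_{n+1}] ⇒ (1 − 1/5z)y_{n+1} = (1 + 4/5z)y_n
  so R(z) = (1 + 4/5z)/(1 − 1/5z).

Find x<0 with |R(x)|<1.
x=-0.88: |R|=0.2517
R=−1: 1+4/5x = −1+1/5x ⇒ -3/5x=2 ⇒ x=2/(-3/5)=-3.3333
Confirm numerically:
  x=-2.921: |R|=0.84383 <1
  x=-2.595: |R|=0.70836 <1
  x=-2.453: |R|=0.64565 <1
  x=-1.553: |R|=0.18495 <1
  x=-3.786: |R|=1.15456 >1
  x=-3.673: |R|=1.11749 >1
Interval (-3.3333, 0).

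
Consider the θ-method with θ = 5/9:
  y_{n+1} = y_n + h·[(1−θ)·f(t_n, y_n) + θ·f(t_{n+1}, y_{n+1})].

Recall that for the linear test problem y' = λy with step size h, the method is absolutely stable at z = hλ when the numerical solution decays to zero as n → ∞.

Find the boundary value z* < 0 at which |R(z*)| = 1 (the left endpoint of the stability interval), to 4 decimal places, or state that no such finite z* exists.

(−∞, 0) — no finite endpoint.

Set f=λy, z=hλ:
  y_{n+1} = y_n + z·[4/9·y_n + 5/9·y_{n+1}] ⇒ (1 − 5/9z)y_{n+1} = (1 + 4/9z)y_n
  Hence R(z) = (1 + 4/9z)/(1 − 5/9z).

Find x<0 with |R(x)|<1.
x=-1.39: |R|=0.2157
x=-2: |R|=0.0526
x=-10: |R|=0.5254
x=-100: |R|=0.7682
θ=5/9≥1/2 ⇒ |1+4/9x|<|1−5/9x| ∀x<0 ⇒ interval (−∞,0).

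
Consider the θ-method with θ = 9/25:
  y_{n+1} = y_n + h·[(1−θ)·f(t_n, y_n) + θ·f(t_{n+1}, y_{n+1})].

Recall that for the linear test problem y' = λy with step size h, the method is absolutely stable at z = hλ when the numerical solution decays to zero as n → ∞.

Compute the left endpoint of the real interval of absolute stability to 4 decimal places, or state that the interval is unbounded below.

Test eqn y'=λy, z=hλ:
  y_{n+1} = y_n + z·[16/25·y_n + 9/25·y_{n+1}] ⇒ (1 − 9/25z)y_{n+1} = (1 + 16/25z)y_n
  Hence R(z) = (1 + 16/25z)/(1 − 9/25z).

Solve |R(x)|<1 on ℝ⁻.
x=-1.72: |R|=0.0623
R=−1: 1+16/25x = −1+9/25x ⇒ -7/25x=2 ⇒ x=2/(-7/25)=-7.1429
Confirm numerically:
  x=-4.449: |R|=0.71008 <1
  x=-3.164: |R|=0.47917 <1
  x=-3.073: |R|=0.45897 <1
  x=-7.539: |R|=1.02987 >1
  x=-7.178: |R|=1.00275 >1
Interval (-7.1429, 0).

left endpoint -7.1429.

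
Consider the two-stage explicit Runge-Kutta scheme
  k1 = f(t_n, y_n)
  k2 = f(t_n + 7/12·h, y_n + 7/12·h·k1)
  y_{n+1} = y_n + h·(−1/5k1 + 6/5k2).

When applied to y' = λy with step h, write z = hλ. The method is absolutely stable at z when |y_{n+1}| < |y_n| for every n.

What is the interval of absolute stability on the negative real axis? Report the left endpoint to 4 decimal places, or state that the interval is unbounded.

With y'=λy (z=hλ):
  k1=λy_n ⇒ h·k1=z·y_n;  k2=λ(1+7/12z)y_n ⇒ h·k2=z(1+7/12z)y_n
  y_{n+1}/y_n = 1 − 1/5z + 6/5z(1+7/12z) = 1 + z + 7/10z²
  R(z) = 1 + z + 7/10z².

Solve |R(x)|<1 on ℝ⁻.
x=-0.67: |R|=0.6442
R=1: x+7/10x²=0 ⇒ x=−10/7=-1.4286; min R=1−1/(4·7/10)=0.6429>−1
Confirm numerically:
  x=-1.136: |R|=0.76735 <1
  x=-1.002: |R|=0.70080 <1
  x=-0.615: |R|=0.64976 <1
  x=-1.947: |R|=1.70657 >1
  x=-1.850: |R|=1.54575 >1
So |R|<1 on (-1.4286, 0).

z∈(-1.4286,0).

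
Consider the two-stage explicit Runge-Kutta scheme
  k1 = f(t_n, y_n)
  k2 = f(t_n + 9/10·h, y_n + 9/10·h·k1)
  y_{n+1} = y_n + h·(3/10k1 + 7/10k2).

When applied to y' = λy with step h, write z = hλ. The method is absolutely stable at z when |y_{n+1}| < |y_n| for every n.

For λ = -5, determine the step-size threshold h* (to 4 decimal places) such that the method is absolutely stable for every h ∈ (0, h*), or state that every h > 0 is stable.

Set f=λy, z=hλ:
  k1=λy_n ⇒ h·k1=z·y_n;  k2=λ(1+9/10z)y_n ⇒ h·k2=z(1+9/10z)y_n
  y_{n+1}/y_n = 1 + 3/10z + 7/10z(1+9/10z) = 1 + z + 63/100z²
  R(z) = 1 + z + 63/100z².

Boundary: |R(x)|=1, x<0.
x=-0.78: |R|=0.6033
R=1: x+63/100x²=0 ⇒ x=−100/63=-1.5873; min R=1−1/(4·63/100)=0.6032>−1
Confirm numerically:
  x=-1.528: |R|=0.94291 <1
  x=-1.192: |R|=0.70314 <1
  x=-0.702: |R|=0.60847 <1
  x=-2.002: |R|=1.52304 >1
  x=-1.801: |R|=1.24247 >1
  x=-1.658: |R|=1.07385 >1
Interval (-1.5873, 0).

(-1.5873,0); λ=-5 ⇒ h* = (100/63)/5 = 0.3175.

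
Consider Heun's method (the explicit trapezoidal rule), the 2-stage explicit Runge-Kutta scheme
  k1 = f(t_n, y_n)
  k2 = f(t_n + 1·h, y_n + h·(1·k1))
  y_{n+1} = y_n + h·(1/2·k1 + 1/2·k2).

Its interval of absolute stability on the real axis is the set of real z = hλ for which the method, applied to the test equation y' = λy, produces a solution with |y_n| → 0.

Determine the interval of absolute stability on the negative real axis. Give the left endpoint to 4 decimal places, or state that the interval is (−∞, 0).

(-2.0000, 0).

Test eqn y'=λy, z=hλ:
  order 2, 2-stage ⇒ R(z)=1+z+z^2/2
  (e.g. R(-0.71)=0.54205, |R|=0.54205)

Find x<0 with |R(x)|<1.
x=-0.71: |R|=0.5421
|R(-2.21)|=1.2320 |R(-0.88)|=0.5072 |R(-0.81)|=0.5181
Bisect:
  x_lo=-2.6895 |R|=1.9273  x_hi=-0.2850 |R|=0.7556
  mid=-1.48726 |R|=0.61871 →hi
  mid=-2.08840 |R|=1.09231 →lo
  mid=-1.78783 |R|=0.81034 →hi
  mid=-1.93812 |R|=0.94003 →hi
  mid=-2.01326 |R|=1.01335 →lo
  mid=-1.97569 |R|=0.97598 →hi
  mid=-1.99447 |R|=0.99449 →hi
  mid=-2.00387 |R|=1.00387 →lo
  mid=-1.99917 |R|=0.99917 →hi
  ...
  [-2.00005,-1.99990] ⇒ x*=-2.0000
Interval (-2.0000, 0).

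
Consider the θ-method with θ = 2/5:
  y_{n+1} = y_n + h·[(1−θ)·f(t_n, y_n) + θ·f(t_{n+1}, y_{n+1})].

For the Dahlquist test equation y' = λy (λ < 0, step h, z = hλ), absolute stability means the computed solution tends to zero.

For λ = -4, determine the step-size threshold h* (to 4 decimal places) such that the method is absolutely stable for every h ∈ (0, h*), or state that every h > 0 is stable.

On y'=λy, z=hλ:
  y_{n+1} = y_n + z·[3/5·y_n + 2/5·y_{n+1}] ⇒ (1 − 2/5z)y_{n+1} = (1 + 3/5z)y_n
  so R(z) = (1 + 3/5z)/(1 − 2/5z).

Solve |R(x)|<1 on ℝ⁻.
x=-1.48: |R|=0.0704
R=−1: 1+3/5x = −1+2/5x ⇒ -1/5x=2 ⇒ x=2/(-1/5)=-10.0000
Confirm numerically:
  x=-9.763: |R|=0.99034 <1
  x=-9.025: |R|=0.95770 <1
  x=-8.150: |R|=0.91315 <1
  x=-6.539: |R|=0.80855 <1
  x=-10.509: |R|=1.01956 >1
  x=-10.119: |R|=1.00472 >1
So |R|<1 on (-10.0000, 0).

(-10.0000,0); λ=-4 ⇒ h* = (10)/4 = 2.5000.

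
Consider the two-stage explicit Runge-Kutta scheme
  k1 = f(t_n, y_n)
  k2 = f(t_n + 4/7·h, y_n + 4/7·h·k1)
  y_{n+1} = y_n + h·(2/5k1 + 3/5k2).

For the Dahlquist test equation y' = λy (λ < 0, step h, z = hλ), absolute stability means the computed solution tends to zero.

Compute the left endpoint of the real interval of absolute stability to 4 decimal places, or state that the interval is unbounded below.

z* = -2.9167.

On y'=λy, z=hλ:
  k1=λy_n ⇒ h·k1=z·y_n;  k2=λ(1+4/7z)y_n ⇒ h·k2=z(1+4/7z)y_n
  y_{n+1}/y_n = 1 + 2/5z + 3/5z(1+4/7z) = 1 + z + 12/35z²
  so R(z) = 1 + z + 12/35z².

Find x<0 with |R(x)|<1.
x=-1.08: |R|=0.3199
R=1: x+12/35x²=0 ⇒ x=−35/12=-2.9167; min R=1−1/(4·12/35)=0.2708>−1
Confirm numerically:
  x=-2.699: |R|=0.79858 <1
  x=-2.557: |R|=0.68469 <1
  x=-2.506: |R|=0.64716 <1
  x=-1.942: |R|=0.35104 <1
  x=-3.447: |R|=1.62676 >1
  x=-3.081: |R|=1.17359 >1
  x=-2.999: |R|=1.08466 >1
So |R|<1 on (-2.9167, 0).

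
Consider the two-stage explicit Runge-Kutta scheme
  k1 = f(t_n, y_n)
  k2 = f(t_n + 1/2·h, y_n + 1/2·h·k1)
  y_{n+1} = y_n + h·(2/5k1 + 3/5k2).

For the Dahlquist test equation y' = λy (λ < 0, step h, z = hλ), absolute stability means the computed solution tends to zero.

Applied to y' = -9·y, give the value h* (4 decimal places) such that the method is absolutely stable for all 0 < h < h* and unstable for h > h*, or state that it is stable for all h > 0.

On y'=λy, z=hλ:
  k1=λy_n ⇒ h·k1=z·y_n;  k2=λ(1+1/2z)y_n ⇒ h·k2=z(1+1/2z)y_n
  y_{n+1}/y_n = 1 + 2/5z + 3/5z(1+1/2z) = 1 + z + 3/10z²
  R(z) = 1 + z + 3/10z².

Solve |R(x)|<1 on ℝ⁻.
x=-1.77: |R|=0.1699
R=1: x+3/10x²=0 ⇒ x=−10/3=-3.3333; min R=1−1/(4·3/10)=0.1667>−1
Confirm numerically:
  x=-3.242: |R|=0.91117 <1
  x=-3.036: |R|=0.72919 <1
  x=-2.601: |R|=0.42856 <1
  x=-3.871: |R|=1.62439 >1
  x=-3.377: |R|=1.04424 >1
Interval (-3.3333, 0).

(-3.3333,0); λ=-9 ⇒ h* = (10/3)/9 = 0.3704.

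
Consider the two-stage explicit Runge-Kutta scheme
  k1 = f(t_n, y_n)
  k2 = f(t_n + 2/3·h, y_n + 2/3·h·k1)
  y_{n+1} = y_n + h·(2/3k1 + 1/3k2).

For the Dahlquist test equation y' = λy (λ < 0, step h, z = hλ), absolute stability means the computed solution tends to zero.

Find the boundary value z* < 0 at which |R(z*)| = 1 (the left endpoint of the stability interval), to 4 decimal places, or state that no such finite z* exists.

With y'=λy (z=hλ):
  k1=λy_n ⇒ h·k1=z·y_n;  k2=λ(1+2/3z)y_n ⇒ h·k2=z(1+2/3z)y_n
  y_{n+1}/y_n = 1 + 2/3z + 1/3z(1+2/3z) = 1 + z + 2/9z²
  R(z) = 1 + z + 2/9z².

Find x<0 with |R(x)|<1.
x=-1.74: |R|=0.0672
R=1: x+2/9x²=0 ⇒ x=−9/2=-4.5000; min R=1−1/(4·2/9)=-0.1250>−1
Confirm numerically:
  x=-3.741: |R|=0.36902 <1
  x=-2.390: |R|=0.12064 <1
  x=-2.302: |R|=0.12440 <1
  x=-2.034: |R|=0.11463 <1
  x=-4.782: |R|=1.29967 >1
  x=-4.683: |R|=1.19044 >1
  x=-4.547: |R|=1.04749 >1
Stable set (-4.5000, 0).

left endpoint -4.5000.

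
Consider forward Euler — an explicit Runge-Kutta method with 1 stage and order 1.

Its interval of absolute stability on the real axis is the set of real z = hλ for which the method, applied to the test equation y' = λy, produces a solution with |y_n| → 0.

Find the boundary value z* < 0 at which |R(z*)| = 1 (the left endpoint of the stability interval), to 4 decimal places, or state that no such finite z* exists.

left endpoint -2.0000.

On y'=λy, z=hλ:
  order 1, 1-stage ⇒ R(z)=1+z
  (e.g. R(-1.76)=-0.76000, |R|=0.76000)

Need |R(x)|<1, x<0.
x=-1.76: |R|=0.7600
|R(-2.35)|=1.3500 |R(-1.62)|=0.6200 |R(-1.41)|=0.4100
Bisect:
  x_lo=-2.5684 |R|=1.5684  x_hi=-0.2049 |R|=0.7951
  mid=-1.38667 |R|=0.38667 →hi
  mid=-1.97756 |R|=0.97756 →hi
  mid=-2.27301 |R|=1.27301 →lo
  mid=-2.12528 |R|=1.12528 →lo
  mid=-2.05142 |R|=1.05142 →lo
  mid=-2.01449 |R|=1.01449 →lo
  mid=-1.99603 |R|=0.99603 →hi
  mid=-2.00526 |R|=1.00526 →lo
  mid=-2.00064 |R|=1.00064 →lo
  ...
  [-2.00007,-1.99992] ⇒ x*=-2.0000
Stable set (-2.0000, 0).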